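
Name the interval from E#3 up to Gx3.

major third

Counting letters E–F–G gives a third.
E#→G## = 4 semitones, exactly the major third.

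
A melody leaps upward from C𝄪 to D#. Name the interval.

The letter names run C→D, a span of 1 letter step, so the interval is some kind of second.
C## to D# is 1 semitone. A major second is 2, so 1 makes it minor.

minor second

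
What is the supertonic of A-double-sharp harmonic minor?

B##

Degree 2 takes the letter 1 step above A, which is B.
In harmonic minor, degree 2 sits 2 semitones above the tonic. A## + 2 semitones is pitch class 1, spelled on B as B##.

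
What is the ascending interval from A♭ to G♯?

augmented seventh

The letter names run A→G, a span of 6 letter steps, so the interval is some kind of seventh.
Ab to G# is 12 semitones. A major seventh is 11, so 12 makes it augmented.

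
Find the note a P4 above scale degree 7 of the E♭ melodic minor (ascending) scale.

Scale degree 7 of Eb melodic minor (ascending) is D.
A perfect fourth (5 semitones) above D lands on the letter G, giving G.

G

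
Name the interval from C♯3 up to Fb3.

doubly diminished fourth

The letter names run C→F, a span of 3 letter steps, so the interval is some kind of fourth.
C# to Fb is 3 semitones. A perfect fourth is 5, so 3 makes it doubly diminished.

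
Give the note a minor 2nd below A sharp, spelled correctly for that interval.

A down a major second is G, so the target letter is G.
From A#, a minor second is 1 semitone down: G##.

G##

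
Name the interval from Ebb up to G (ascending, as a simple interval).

augmented third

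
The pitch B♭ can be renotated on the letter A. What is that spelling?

Plain A sits 1 semitone below Bb, so on the letter A the same pitch needs a sharp: A#.

A#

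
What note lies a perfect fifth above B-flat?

B up a perfect fifth is F#, so the target letter is F.
From Bb, a perfect fifth is 7 semitones up: F.

F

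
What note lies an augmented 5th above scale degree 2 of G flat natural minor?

E

Scale degree 2 of Gb natural minor is Ab.
An augmented fifth (8 semitones) above Ab lands on the letter E, giving E.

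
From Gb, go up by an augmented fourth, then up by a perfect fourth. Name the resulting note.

F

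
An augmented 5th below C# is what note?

F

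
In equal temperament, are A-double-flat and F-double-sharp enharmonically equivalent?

Yes

Abb = pitch class 7 and F## = pitch class 7 — the same pitch class, so they are enharmonic equivalents.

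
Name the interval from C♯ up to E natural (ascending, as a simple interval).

minor third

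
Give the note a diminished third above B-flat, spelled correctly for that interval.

Dbb

B up a major third is D#, so the target letter is D.
From Bb, a diminished third is 2 semitones up: Dbb.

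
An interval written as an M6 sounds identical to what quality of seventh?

diminished

A major sixth spans 9 semitones.
A seventh spanning 9 semitones is diminished (the major seventh is 11).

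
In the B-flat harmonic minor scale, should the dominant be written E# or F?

Each scale degree takes a distinct letter name. Degree 5 of a scale on B must use the letter F.
F and E# are enharmonically the same pitch, but only F uses the letter F, so it is the correct spelling here.

F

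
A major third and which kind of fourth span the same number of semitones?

diminished

A major third spans 4 semitones.
A fourth spanning 4 semitones is diminished (the perfect fourth is 5).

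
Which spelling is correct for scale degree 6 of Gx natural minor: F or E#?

E#

Each scale degree takes a distinct letter name. Degree 6 of a scale on G must use the letter E.
E# and F are enharmonically the same pitch, but only E# uses the letter E, so it is the correct spelling here.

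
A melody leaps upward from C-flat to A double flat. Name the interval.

Counting letters C–D–E–F–G–A gives a sixth.
Cb→Abb = 8 semitones, 1 narrower than the major sixth (9), so minor.

minor sixth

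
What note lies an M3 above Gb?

A third above G lands on the letter B.
A major third spans 4 semitones, so Gb moves to pitch class 10. On the letter B that is Bb.

Bb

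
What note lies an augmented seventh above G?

F##

G up a major seventh is F#, so the target letter is F.
From G, an augmented seventh is 12 semitones up: F##.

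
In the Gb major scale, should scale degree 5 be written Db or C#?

Each scale degree takes a distinct letter name. Degree 5 of a scale on G must use the letter D.
Db and C# are enharmonically the same pitch, but only Db uses the letter D, so it is the correct spelling here.

Db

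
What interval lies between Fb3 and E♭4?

major seventh

The letter names run F→E, a span of 6 letter steps, so the interval is some kind of seventh.
Fb to Eb is 11 semitones. A major seventh is 11, so 11 makes it major.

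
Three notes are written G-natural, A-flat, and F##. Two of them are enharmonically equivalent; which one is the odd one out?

Ab

In 12-tone equal temperament, enharmonic equivalents share a pitch class. G is pitch class 7; Ab is pitch class 8; F## is pitch class 7.
G and F## share pitch class 7, while Ab is pitch class 8.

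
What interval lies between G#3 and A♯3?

major second

The letter names run G→A, a span of 1 letter step, so the interval is some kind of second.
G# to A# is 2 semitones. A major second is 2, so 2 makes it major.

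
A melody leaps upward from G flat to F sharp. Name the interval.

The letter names run G→F, a span of 6 letter steps, so the interval is some kind of seventh.
Gb to F# is 12 semitones. A major seventh is 11, so 12 makes it augmented.

augmented seventh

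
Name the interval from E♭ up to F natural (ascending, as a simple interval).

major second

Counting letters E–F gives a second.
Eb→F = 2 semitones, exactly the major second.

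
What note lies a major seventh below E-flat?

Fb

E down a major seventh is F, so the target letter is F.
From Eb, a major seventh is 11 semitones down: Fb.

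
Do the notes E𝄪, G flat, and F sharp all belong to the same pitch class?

E## is pitch class 6; Gb is pitch class 6; F# is pitch class 6.
All spellings map to pitch class 6, so they are enharmonically equivalent.

Yes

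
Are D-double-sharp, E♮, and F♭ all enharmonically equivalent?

Yes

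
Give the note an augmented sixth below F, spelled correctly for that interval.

Abb

A sixth below F lands on the letter A.
An augmented sixth spans 10 semitones, so F moves to pitch class 7. On the letter A that is Abb.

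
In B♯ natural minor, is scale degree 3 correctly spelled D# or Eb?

D#

Each scale degree takes a distinct letter name. Degree 3 of a scale on B must use the letter D.
D# and Eb are enharmonically the same pitch, but only D# uses the letter D, so it is the correct spelling here.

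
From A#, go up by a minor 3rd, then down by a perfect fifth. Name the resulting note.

A minor third up from A# is C# (letter C, 3 semitones up).
A perfect fifth down from C# is F# (letter F, 7 semitones down).

F#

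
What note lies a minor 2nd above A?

Bb

A up a major second is B, so the target letter is B.
From A, a minor second is 1 semitone up: Bb.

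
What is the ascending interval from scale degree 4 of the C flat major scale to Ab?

major third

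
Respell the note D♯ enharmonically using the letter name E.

Eb

D# is pitch class 3. The letter E alone is pitch class 4.
To reach pitch class 3 from E requires an offset of -1 semitone, i.e. flat: Eb.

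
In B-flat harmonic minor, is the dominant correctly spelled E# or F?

Each scale degree takes a distinct letter name. Degree 5 of a scale on B must use the letter F.
F and E# are enharmonically the same pitch, but only F uses the letter F, so it is the correct spelling here.

F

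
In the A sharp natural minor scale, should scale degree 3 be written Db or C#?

C#

Each scale degree takes a distinct letter name. Degree 3 of a scale on A must use the letter C.
C# and Db are enharmonically the same pitch, but only C# uses the letter C, so it is the correct spelling here.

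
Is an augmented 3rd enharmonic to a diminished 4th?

An augmented third spans 5 semitones; a diminished fourth spans 4.
The spans differ, so they are not enharmonic equivalents.

No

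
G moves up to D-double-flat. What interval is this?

Counting letters G–A–B–C–D gives a fifth.
G→Dbb = 5 semitones, 2 narrower than the perfect fifth (7), so doubly diminished.

doubly diminished fifth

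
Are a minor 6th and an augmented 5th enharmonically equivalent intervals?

Yes

A minor sixth spans 8 semitones; an augmented fifth spans 8.
They are enharmonically equivalent.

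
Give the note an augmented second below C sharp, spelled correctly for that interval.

Bb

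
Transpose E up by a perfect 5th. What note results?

B

A fifth above E lands on the letter B.
A perfect fifth spans 7 semitones, so E moves to pitch class 11. On the letter B that is B.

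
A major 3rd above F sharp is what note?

A third above F lands on the letter A.
A major third spans 4 semitones, so F# moves to pitch class 10. On the letter A that is A#.

A#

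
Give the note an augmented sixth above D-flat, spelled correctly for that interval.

B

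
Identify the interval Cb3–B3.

augmented seventh

Counting letters C–D–E–F–G–A–B gives a seventh.
Cb→B = 12 semitones, 1 wider than the major seventh (11), so augmented.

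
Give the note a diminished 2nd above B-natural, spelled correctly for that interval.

Cb

A second above B lands on the letter C.
A diminished second spans 0 semitones, so B moves to pitch class 11. On the letter C that is Cb.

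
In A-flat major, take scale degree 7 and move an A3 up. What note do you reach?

Scale degree 7 of Ab major is G.
An augmented third (5 semitones) above G lands on the letter B, giving B#.

B#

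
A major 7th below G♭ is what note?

G down a major seventh is Ab, so the target letter is A.
From Gb, a major seventh is 11 semitones down: Abb.

Abb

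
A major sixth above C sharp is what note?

A#

A sixth above C lands on the letter A.
A major sixth spans 9 semitones, so C# moves to pitch class 10. On the letter A that is A#.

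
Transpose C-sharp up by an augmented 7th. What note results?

B##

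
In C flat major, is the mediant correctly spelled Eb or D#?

Each scale degree takes a distinct letter name. Degree 3 of a scale on C must use the letter E.
Eb and D# are enharmonically the same pitch, but only Eb uses the letter E, so it is the correct spelling here.

Eb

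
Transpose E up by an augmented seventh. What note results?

D##

A seventh above E lands on the letter D.
An augmented seventh spans 12 semitones, so E moves to pitch class 4. On the letter D that is D##.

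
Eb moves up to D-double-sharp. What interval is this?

Counting letters E–F–G–A–B–C–D gives a seventh.
Eb→D## = 13 semitones, 2 wider than the major seventh (11), so doubly augmented.

doubly augmented seventh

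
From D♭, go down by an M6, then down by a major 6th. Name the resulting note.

Abb

A major sixth down from Db is Fb (letter F, 9 semitones down).
A major sixth down from Fb is Abb (letter A, 9 semitones down).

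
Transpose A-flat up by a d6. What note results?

Fbb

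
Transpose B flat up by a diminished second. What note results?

Cbb

B up a major second is C#, so the target letter is C.
From Bb, a diminished second is 0 semitones up: Cbb.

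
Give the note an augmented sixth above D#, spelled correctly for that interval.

B##

D up a major sixth is B, so the target letter is B.
From D#, an augmented sixth is 10 semitones up: B##.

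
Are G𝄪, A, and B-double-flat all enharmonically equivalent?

Yes

G## = pitch class 9 and A = pitch class 9 and Bbb = pitch class 9 — the same pitch class, so they are enharmonic equivalents.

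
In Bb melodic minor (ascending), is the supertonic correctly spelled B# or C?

C

Each scale degree takes a distinct letter name. Degree 2 of a scale on B must use the letter C.
C and B# are enharmonically the same pitch, but only C uses the letter C, so it is the correct spelling here.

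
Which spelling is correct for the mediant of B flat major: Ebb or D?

D

Each scale degree takes a distinct letter name. Degree 3 of a scale on B must use the letter D.
D and Ebb are enharmonically the same pitch, but only D uses the letter D, so it is the correct spelling here.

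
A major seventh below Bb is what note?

A seventh below B lands on the letter C.
A major seventh spans 11 semitones, so Bb moves to pitch class 11. On the letter C that is Cb.

Cb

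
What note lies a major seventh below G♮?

Ab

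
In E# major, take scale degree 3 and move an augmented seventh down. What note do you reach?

A

Scale degree 3 of E# major is G##.
An augmented seventh (12 semitones) below G## lands on the letter A, giving A.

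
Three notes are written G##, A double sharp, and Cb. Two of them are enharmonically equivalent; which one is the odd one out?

In 12-tone equal temperament, enharmonic equivalents share a pitch class. G## is pitch class 9; A## is pitch class 11; Cb is pitch class 11.
A## and Cb share pitch class 11, while G## is pitch class 9.

G##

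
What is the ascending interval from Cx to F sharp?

The letter names run C→F, a span of 3 letter steps, so the interval is some kind of fourth.
C## to F# is 4 semitones. A perfect fourth is 5, so 4 makes it diminished.

diminished fourth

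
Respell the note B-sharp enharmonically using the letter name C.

B# is pitch class 0. The letter C alone is pitch class 0.
Pitch class 0 on C needs no accidental: C.

C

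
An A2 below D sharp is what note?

C

D down a major second is C, so the target letter is C.
From D#, an augmented second is 3 semitones down: C.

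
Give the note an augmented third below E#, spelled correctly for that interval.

E down a major third is C, so the target letter is C.
From E#, an augmented third is 5 semitones down: C.

C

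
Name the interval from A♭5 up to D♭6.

perfect fourth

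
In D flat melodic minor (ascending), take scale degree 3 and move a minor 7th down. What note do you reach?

Scale degree 3 of Db melodic minor (ascending) is Fb.
A minor seventh (10 semitones) below Fb lands on the letter G, giving Gb.

Gb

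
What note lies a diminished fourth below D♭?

A

D down a perfect fourth is A, so the target letter is A.
From Db, a diminished fourth is 4 semitones down: A.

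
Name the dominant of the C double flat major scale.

Gbb

Degree 5 takes the letter 4 steps above C, which is G.
In major, degree 5 sits 7 semitones above the tonic. Cbb + 7 semitones is pitch class 5, spelled on G as Gbb.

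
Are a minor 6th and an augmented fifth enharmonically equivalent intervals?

Yes

A minor sixth spans 8 semitones; an augmented fifth spans 8.
They are enharmonically equivalent.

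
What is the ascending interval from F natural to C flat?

diminished fifth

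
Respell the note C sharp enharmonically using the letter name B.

C# is pitch class 1. The letter B alone is pitch class 11.
To reach pitch class 1 from B requires an offset of +2 semitones, i.e. double sharp: B##.

B##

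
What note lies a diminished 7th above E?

E up a major seventh is D#, so the target letter is D.
From E, a diminished seventh is 9 semitones up: Db.

Db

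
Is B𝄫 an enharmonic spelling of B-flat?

Two spellings are enharmonically equivalent only if they share a pitch class.
Here Bbb → 9, Bb → 10; 9 ≠ 10, so they are not.

No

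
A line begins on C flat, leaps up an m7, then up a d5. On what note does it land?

Fbb

A minor seventh up from Cb is Bbb (letter B, 10 semitones up).
A diminished fifth up from Bbb is Fbb (letter F, 6 semitones up).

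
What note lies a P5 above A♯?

A up a perfect fifth is E, so the target letter is E.
From A#, a perfect fifth is 7 semitones up: E#.

E#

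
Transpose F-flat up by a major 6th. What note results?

Db

A sixth above F lands on the letter D.
A major sixth spans 9 semitones, so Fb moves to pitch class 1. On the letter D that is Db.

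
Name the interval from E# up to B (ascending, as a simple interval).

diminished fifth

The letter names run E→B, a span of 4 letter steps, so the interval is some kind of fifth.
E# to B is 6 semitones. A perfect fifth is 7, so 6 makes it diminished.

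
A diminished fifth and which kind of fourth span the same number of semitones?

augmented

A diminished fifth spans 6 semitones.
A fourth spanning 6 semitones is augmented (the perfect fourth is 5).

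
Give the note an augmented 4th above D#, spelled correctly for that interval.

A fourth above D lands on the letter G.
An augmented fourth spans 6 semitones, so D# moves to pitch class 9. On the letter G that is G##.

G##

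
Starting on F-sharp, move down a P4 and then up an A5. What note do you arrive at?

A perfect fourth down from F# is C# (letter C, 5 semitones down).
An augmented fifth up from C# is G## (letter G, 8 semitones up).

G##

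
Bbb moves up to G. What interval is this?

augmented sixth

The letter names run B→G, a span of 5 letter steps, so the interval is some kind of sixth.
Bbb to G is 10 semitones. A major sixth is 9, so 10 makes it augmented.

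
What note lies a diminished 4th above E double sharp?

A#

A fourth above E lands on the letter A.
A diminished fourth spans 4 semitones, so E## moves to pitch class 10. On the letter A that is A#.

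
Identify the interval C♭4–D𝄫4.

minor second

The letter names run C→D, a span of 1 letter step, so the interval is some kind of second.
Cb to Dbb is 1 semitone. A major second is 2, so 1 makes it minor.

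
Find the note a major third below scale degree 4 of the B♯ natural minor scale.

C#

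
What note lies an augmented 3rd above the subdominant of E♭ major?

The subdominant of Eb major is Ab.
An augmented third (5 semitones) above Ab lands on the letter C, giving C#.

C#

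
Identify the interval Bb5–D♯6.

augmented third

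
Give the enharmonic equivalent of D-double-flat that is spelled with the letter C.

Plain C sits at the same pitch as Dbb, so on the letter C the same pitch needs a natural: C.

C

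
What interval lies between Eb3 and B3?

augmented fifth

The letter names run E→B, a span of 4 letter steps, so the interval is some kind of fifth.
Eb to B is 8 semitones. A perfect fifth is 7, so 8 makes it augmented.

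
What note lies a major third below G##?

E#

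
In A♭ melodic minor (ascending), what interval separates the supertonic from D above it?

major third

The supertonic of Ab melodic minor (ascending) is Bb.
Bb up to D: letters B→D make it a third; 4 semitones makes it major.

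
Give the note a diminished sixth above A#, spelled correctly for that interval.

F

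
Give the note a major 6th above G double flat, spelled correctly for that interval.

Ebb

A sixth above G lands on the letter E.
A major sixth spans 9 semitones, so Gbb moves to pitch class 2. On the letter E that is Ebb.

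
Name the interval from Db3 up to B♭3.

The letter names run D→B, a span of 5 letter steps, so the interval is some kind of sixth.
Db to Bb is 9 semitones. A major sixth is 9, so 9 makes it major.

major sixth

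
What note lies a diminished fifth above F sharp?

F up a perfect fifth is C, so the target letter is C.
From F#, a diminished fifth is 6 semitones up: C.

C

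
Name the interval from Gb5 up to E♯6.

doubly augmented sixth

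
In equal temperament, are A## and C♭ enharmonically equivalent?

Yes

A## = pitch class 11 and Cb = pitch class 11 — the same pitch class, so they are enharmonic equivalents.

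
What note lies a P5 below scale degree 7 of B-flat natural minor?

Scale degree 7 of Bb natural minor is Ab.
A perfect fifth (7 semitones) below Ab lands on the letter D, giving Db.

Db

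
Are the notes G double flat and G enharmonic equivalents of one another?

No

Two spellings are enharmonically equivalent only if they share a pitch class.
Here Gbb → 5, G → 7; 5 ≠ 7, so they are not.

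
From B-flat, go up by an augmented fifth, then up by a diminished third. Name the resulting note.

Ab

An augmented fifth up from Bb is F# (letter F, 8 semitones up).
A diminished third up from F# is Ab (letter A, 2 semitones up).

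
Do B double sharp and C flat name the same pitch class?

B## is pitch class 1; Cb is pitch class 11.
The pitch classes differ (1 vs. 11), so they are not enharmonic equivalents.

No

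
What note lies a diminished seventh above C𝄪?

B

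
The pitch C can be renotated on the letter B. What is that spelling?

C is pitch class 0. The letter B alone is pitch class 11.
To reach pitch class 0 from B requires an offset of +1 semitone, i.e. sharp: B#.

B#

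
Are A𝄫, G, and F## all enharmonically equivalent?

Abb = pitch class 7 and G = pitch class 7 and F## = pitch class 7 — the same pitch class, so they are enharmonic equivalents.

Yes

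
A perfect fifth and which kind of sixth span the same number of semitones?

A perfect fifth spans 7 semitones.
A sixth spanning 7 semitones is diminished (the major sixth is 9).

diminished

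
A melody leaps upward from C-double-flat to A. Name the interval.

doubly augmented sixth

Counting letters C–D–E–F–G–A gives a sixth.
Cbb→A = 11 semitones, 2 wider than the major sixth (9), so doubly augmented.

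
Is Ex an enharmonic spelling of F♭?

No

E## is pitch class 6; Fb is pitch class 4.
The pitch classes differ (6 vs. 4), so they are not enharmonic equivalents.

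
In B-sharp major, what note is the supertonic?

The B# major scale runs B# C## D## E# F## G## A##.
Degree 2 is C##.

C##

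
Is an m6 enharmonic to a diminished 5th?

A minor sixth spans 8 semitones; a diminished fifth spans 6.
The spans differ, so they are not enharmonic equivalents.

No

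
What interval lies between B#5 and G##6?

Counting letters B–C–D–E–F–G gives a sixth.
B#→G## = 9 semitones, exactly the major sixth.

major sixth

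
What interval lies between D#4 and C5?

diminished seventh

The letter names run D→C, a span of 6 letter steps, so the interval is some kind of seventh.
D# to C is 9 semitones. A major seventh is 11, so 9 makes it diminished.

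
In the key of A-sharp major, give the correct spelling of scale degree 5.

E#

The A# major scale runs A# B# C## D# E# F## G##.
Degree 5 is E#.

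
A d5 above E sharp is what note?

E up a perfect fifth is B, so the target letter is B.
From E#, a diminished fifth is 6 semitones up: B.

B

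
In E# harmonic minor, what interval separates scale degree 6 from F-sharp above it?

perfect fourth

Scale degree 6 of E# harmonic minor is C#.
C# up to F#: letters C→F make it a fourth; 5 semitones makes it perfect.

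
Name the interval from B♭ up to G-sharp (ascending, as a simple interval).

The letter names run B→G, a span of 5 letter steps, so the interval is some kind of sixth.
Bb to G# is 10 semitones. A major sixth is 9, so 10 makes it augmented.

augmented sixth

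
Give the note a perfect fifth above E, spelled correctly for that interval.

B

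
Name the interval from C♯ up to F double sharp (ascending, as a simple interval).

Counting letters C–D–E–F gives a fourth.
C#→F## = 6 semitones, 1 wider than the perfect fourth (5), so augmented.

augmented fourth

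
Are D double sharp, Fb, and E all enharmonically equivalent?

Yes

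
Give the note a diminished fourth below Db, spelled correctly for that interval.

D down a perfect fourth is A, so the target letter is A.
From Db, a diminished fourth is 4 semitones down: A.

A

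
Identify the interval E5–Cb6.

The letter names run E→C, a span of 5 letter steps, so the interval is some kind of sixth.
E to Cb is 7 semitones. A major sixth is 9, so 7 makes it diminished.

diminished sixth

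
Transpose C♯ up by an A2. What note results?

D##

A second above C lands on the letter D.
An augmented second spans 3 semitones, so C# moves to pitch class 4. On the letter D that is D##.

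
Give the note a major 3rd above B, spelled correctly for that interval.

B up a major third is D#, so the target letter is D.
From B, a major third is 4 semitones up: D#.

D#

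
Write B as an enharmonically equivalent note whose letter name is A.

A##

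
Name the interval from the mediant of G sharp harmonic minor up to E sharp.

augmented fourth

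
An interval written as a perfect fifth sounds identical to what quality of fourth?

A perfect fifth spans 7 semitones.
A fourth spanning 7 semitones is doubly augmented (the perfect fourth is 5).

doubly augmented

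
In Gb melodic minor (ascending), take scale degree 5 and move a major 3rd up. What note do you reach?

Scale degree 5 of Gb melodic minor (ascending) is Db.
A major third (4 semitones) above Db lands on the letter F, giving F.

F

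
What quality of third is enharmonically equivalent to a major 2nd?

diminished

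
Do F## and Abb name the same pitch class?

Yes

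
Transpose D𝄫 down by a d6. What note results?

F

A sixth below D lands on the letter F.
A diminished sixth spans 7 semitones, so Dbb moves to pitch class 5. On the letter F that is F.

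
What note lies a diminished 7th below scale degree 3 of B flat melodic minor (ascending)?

Scale degree 3 of Bb melodic minor (ascending) is Db.
A diminished seventh (9 semitones) below Db lands on the letter E, giving E.

E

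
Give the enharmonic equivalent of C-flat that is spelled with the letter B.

B

Cb is pitch class 11. The letter B alone is pitch class 11.
Pitch class 11 on B needs no accidental: B.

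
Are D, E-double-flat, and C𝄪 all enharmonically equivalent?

Yes

D = pitch class 2 and Ebb = pitch class 2 and C## = pitch class 2 — the same pitch class, so they are enharmonic equivalents.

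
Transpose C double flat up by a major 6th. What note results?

A sixth above C lands on the letter A.
A major sixth spans 9 semitones, so Cbb moves to pitch class 7. On the letter A that is Abb.

Abb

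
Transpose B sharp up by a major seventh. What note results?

A seventh above B lands on the letter A.
A major seventh spans 11 semitones, so B# moves to pitch class 11. On the letter A that is A##.

A##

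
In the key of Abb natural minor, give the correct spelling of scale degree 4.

Dbb

The Abb natural minor scale runs Abb Bbb Cbb Dbb Ebb Fbb Gbb.
Degree 4 is Dbb.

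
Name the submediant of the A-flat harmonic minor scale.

Fb

Degree 6 takes the letter 5 steps above A, which is F.
In harmonic minor, degree 6 sits 8 semitones above the tonic. Ab + 8 semitones is pitch class 4, spelled on F as Fb.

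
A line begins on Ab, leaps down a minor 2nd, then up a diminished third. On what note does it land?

Bbb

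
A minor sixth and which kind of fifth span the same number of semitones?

augmented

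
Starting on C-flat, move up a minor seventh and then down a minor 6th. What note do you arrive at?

Db

A minor seventh up from Cb is Bbb (letter B, 10 semitones up).
A minor sixth down from Bbb is Db (letter D, 8 semitones down).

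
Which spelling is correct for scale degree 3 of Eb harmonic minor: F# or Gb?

Gb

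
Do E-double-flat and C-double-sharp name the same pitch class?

Ebb = pitch class 2 and C## = pitch class 2 — the same pitch class, so they are enharmonic equivalents.

Yes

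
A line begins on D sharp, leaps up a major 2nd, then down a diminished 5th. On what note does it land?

A major second up from D# is E# (letter E, 2 semitones up).
A diminished fifth down from E# is A## (letter A, 6 semitones down).

A##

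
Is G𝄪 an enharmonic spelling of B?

Two spellings are enharmonically equivalent only if they share a pitch class.
Here G## → 9, B → 11; 9 ≠ 11, so they are not.

No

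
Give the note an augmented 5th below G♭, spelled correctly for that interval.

A fifth below G lands on the letter C.
An augmented fifth spans 8 semitones, so Gb moves to pitch class 10. On the letter C that is Cbb.

Cbb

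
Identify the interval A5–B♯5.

Counting letters A–B gives a second.
A→B# = 3 semitones, 1 wider than the major second (2), so augmented.

augmented second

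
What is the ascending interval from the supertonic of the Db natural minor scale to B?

The supertonic of Db natural minor is Eb.
Eb up to B: letters E→B make it a fifth; 8 semitones makes it augmented.

augmented fifth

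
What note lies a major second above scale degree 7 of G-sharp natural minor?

G#

Scale degree 7 of G# natural minor is F#.
A major second (2 semitones) above F# lands on the letter G, giving G#.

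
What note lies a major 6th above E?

C#

E up a major sixth is C#, so the target letter is C.
From E, a major sixth is 9 semitones up: C#.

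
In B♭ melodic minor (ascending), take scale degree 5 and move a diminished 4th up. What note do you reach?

Bbb

Scale degree 5 of Bb melodic minor (ascending) is F.
A diminished fourth (4 semitones) above F lands on the letter B, giving Bbb.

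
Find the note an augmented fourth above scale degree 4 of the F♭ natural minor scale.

Scale degree 4 of Fb natural minor is Bbb.
An augmented fourth (6 semitones) above Bbb lands on the letter E, giving Eb.

Eb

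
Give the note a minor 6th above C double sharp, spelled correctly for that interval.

A#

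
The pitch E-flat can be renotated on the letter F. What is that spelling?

Eb is pitch class 3. The letter F alone is pitch class 5.
To reach pitch class 3 from F requires an offset of -2 semitones, i.e. double flat: Fbb.

Fbb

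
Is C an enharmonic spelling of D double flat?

C = pitch class 0 and Dbb = pitch class 0 — the same pitch class, so they are enharmonic equivalents.

Yes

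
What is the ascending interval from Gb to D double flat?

diminished fifth

The letter names run G→D, a span of 4 letter steps, so the interval is some kind of fifth.
Gb to Dbb is 6 semitones. A perfect fifth is 7, so 6 makes it diminished.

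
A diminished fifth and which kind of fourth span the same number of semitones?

A diminished fifth spans 6 semitones.
A fourth spanning 6 semitones is augmented (the perfect fourth is 5).

augmented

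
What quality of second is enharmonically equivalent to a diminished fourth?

A diminished fourth spans 4 semitones.
A second spanning 4 semitones is doubly augmented (the major second is 2).

doubly augmented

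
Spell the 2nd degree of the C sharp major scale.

Degree 2 takes the letter 1 step above C, which is D.
In major, degree 2 sits 2 semitones above the tonic. C# + 2 semitones is pitch class 3, spelled on D as D#.

D#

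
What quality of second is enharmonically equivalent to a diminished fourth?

doubly augmented

A diminished fourth spans 4 semitones.
A second spanning 4 semitones is doubly augmented (the major second is 2).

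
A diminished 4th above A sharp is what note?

D

A fourth above A lands on the letter D.
A diminished fourth spans 4 semitones, so A# moves to pitch class 2. On the letter D that is D.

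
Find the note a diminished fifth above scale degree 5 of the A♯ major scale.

B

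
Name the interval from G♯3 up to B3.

minor third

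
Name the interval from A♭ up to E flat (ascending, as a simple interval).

Counting letters A–B–C–D–E gives a fifth.
Ab→Eb = 7 semitones, exactly the perfect fifth.

perfect fifth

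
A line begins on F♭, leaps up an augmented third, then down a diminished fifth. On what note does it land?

D#

An augmented third up from Fb is A (letter A, 5 semitones up).
A diminished fifth down from A is D# (letter D, 6 semitones down).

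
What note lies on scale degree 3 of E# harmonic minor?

G#

The E# harmonic minor scale runs E# F## G# A# B# C# D##.
Degree 3 is G#.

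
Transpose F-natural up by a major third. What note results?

A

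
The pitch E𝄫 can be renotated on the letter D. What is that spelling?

D

Ebb is pitch class 2. The letter D alone is pitch class 2.
Pitch class 2 on D needs no accidental: D.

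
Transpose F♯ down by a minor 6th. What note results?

A#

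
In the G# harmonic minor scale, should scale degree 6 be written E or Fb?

Each scale degree takes a distinct letter name. Degree 6 of a scale on G must use the letter E.
E and Fb are enharmonically the same pitch, but only E uses the letter E, so it is the correct spelling here.

E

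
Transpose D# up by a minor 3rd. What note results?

D up a major third is F#, so the target letter is F.
From D#, a minor third is 3 semitones up: F#.

F#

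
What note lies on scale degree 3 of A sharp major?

The A# major scale runs A# B# C## D# E# F## G##.
Degree 3 is C##.

C##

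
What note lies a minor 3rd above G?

G up a major third is B, so the target letter is B.
From G, a minor third is 3 semitones up: Bb.

Bb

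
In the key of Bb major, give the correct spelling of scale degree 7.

A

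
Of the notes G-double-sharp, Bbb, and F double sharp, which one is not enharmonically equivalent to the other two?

In 12-tone equal temperament, enharmonic equivalents share a pitch class. G## is pitch class 9; Bbb is pitch class 9; F## is pitch class 7.
G## and Bbb share pitch class 9, while F## is pitch class 7.

F##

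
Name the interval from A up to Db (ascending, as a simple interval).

Counting letters A–B–C–D gives a fourth.
A→Db = 4 semitones, 1 narrower than the perfect fourth (5), so diminished.

diminished fourth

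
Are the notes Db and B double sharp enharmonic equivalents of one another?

Yes

Db = pitch class 1 and B## = pitch class 1 — the same pitch class, so they are enharmonic equivalents.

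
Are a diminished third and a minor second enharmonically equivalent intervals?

No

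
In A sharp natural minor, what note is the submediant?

The A# natural minor scale runs A# B# C# D# E# F# G#.
Degree 6 is F#.

F#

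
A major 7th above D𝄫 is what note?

A seventh above D lands on the letter C.
A major seventh spans 11 semitones, so Dbb moves to pitch class 11. On the letter C that is Cb.

Cb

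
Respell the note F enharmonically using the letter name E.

Plain E sits 1 semitone below F, so on the letter E the same pitch needs a sharp: E#.

E#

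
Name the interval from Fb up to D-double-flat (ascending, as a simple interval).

Counting letters F–G–A–B–C–D gives a sixth.
Fb→Dbb = 8 semitones, 1 narrower than the major sixth (9), so minor.

minor sixth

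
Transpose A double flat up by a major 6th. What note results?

Fb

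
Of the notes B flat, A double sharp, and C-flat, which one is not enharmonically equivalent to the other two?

Bb

In 12-tone equal temperament, enharmonic equivalents share a pitch class. Bb is pitch class 10; A## is pitch class 11; Cb is pitch class 11.
A## and Cb share pitch class 11, while Bb is pitch class 10.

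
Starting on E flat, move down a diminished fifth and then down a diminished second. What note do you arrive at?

A diminished fifth down from Eb is A (letter A, 6 semitones down).
A diminished second down from A is G## (letter G, 0 semitones down).

G##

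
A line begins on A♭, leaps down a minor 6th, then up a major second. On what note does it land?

A minor sixth down from Ab is C (letter C, 8 semitones down).
A major second up from C is D (letter D, 2 semitones up).

D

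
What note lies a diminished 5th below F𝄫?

F down a perfect fifth is Bb, so the target letter is B.
From Fbb, a diminished fifth is 6 semitones down: Bbb.

Bbb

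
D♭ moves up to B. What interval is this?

augmented sixth

The letter names run D→B, a span of 5 letter steps, so the interval is some kind of sixth.
Db to B is 10 semitones. A major sixth is 9, so 10 makes it augmented.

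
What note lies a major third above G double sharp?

G up a major third is B, so the target letter is B.
From G##, a major third is 4 semitones up: B##.

B##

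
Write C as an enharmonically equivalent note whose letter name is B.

C is pitch class 0. The letter B alone is pitch class 11.
To reach pitch class 0 from B requires an offset of +1 semitone, i.e. sharp: B#.

B#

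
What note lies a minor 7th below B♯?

C##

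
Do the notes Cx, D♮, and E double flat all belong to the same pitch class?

Yes

C## = pitch class 2 and D = pitch class 2 and Ebb = pitch class 2 — the same pitch class, so they are enharmonic equivalents.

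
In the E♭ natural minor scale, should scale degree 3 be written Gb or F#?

Gb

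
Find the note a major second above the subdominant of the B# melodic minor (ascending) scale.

F##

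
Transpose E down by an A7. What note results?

E down a major seventh is F, so the target letter is F.
From E, an augmented seventh is 12 semitones down: Fb.

Fb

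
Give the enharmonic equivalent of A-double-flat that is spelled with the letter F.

F##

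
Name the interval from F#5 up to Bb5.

diminished fourth

The letter names run F→B, a span of 3 letter steps, so the interval is some kind of fourth.
F# to Bb is 4 semitones. A perfect fourth is 5, so 4 makes it diminished.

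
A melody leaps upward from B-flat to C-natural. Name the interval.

major second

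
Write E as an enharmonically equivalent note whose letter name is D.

Plain D sits 2 semitones below E, so on the letter D the same pitch needs a double sharp: D##.

D##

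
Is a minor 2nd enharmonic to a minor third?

No

A minor second spans 1 semitone; a minor third spans 3.
The spans differ, so they are not enharmonic equivalents.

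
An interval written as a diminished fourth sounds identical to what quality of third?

major

A diminished fourth spans 4 semitones.
A third spanning 4 semitones is major (the major third is 4).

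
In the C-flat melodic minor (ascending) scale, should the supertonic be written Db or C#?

Db

Each scale degree takes a distinct letter name. Degree 2 of a scale on C must use the letter D.
Db and C# are enharmonically the same pitch, but only Db uses the letter D, so it is the correct spelling here.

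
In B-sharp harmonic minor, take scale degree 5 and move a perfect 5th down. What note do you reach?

B#

Scale degree 5 of B# harmonic minor is F##.
A perfect fifth (7 semitones) below F## lands on the letter B, giving B#.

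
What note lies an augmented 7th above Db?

C#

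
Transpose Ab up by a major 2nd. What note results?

Bb

A up a major second is B, so the target letter is B.
From Ab, a major second is 2 semitones up: Bb.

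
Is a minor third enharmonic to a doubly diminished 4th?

Yes

A minor third spans 3 semitones; a doubly diminished fourth spans 3.
They are enharmonically equivalent.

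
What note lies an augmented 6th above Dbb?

Bb

D up a major sixth is B, so the target letter is B.
From Dbb, an augmented sixth is 10 semitones up: Bb.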